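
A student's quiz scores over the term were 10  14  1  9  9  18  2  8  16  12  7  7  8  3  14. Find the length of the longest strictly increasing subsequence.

5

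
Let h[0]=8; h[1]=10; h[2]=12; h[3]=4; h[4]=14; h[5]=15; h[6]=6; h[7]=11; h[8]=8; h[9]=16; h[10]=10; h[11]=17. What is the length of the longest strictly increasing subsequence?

Let dp[i] be the length of the longest such subsequence ending at index i:
i:      0  1  2  3  4  5  6  7  8  9 10 11
h[i]:   8 10 12  4 14 15  6 11  8 16 10 17
dp:     1  2  3  1  4  5  2  3  3  6  4  7
Maximum dp value is 7.

7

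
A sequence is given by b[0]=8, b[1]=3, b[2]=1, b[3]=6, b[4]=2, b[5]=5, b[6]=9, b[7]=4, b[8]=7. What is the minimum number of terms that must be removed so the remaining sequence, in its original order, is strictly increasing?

Fewest deletions = n − (longest strictly increasing subsequence).
i:     0 1 2 3 4 5 6 7 8
b[i]:  8 3 1 6 2 5 9 4 7
dp:    1 1 1 2 2 3 4 3 4
max dp = 4, so deletions = 9 − 4 = 5.

5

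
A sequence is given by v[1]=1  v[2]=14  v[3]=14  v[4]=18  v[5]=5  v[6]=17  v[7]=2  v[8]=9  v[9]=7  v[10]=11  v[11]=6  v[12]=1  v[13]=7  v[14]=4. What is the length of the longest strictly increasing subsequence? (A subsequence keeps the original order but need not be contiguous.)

4

Track the smallest tail for each achievable length (strict):
1 → extends → [1]
14 → extends → [1, 14]
14 → already a tail → [1, 14]
18 → extends → [1, 14, 18]
5 → replaces 14 → [1, 5, 18]
17 → replaces 18 → [1, 5, 17]
2 → replaces 5 → [1, 2, 17]
9 → replaces 17 → [1, 2, 9]
7 → replaces 9 → [1, 2, 7]
11 → extends → [1, 2, 7, 11]
6 → replaces 7 → [1, 2, 6, 11]
1 → already a tail → [1, 2, 6, 11]
7 → replaces 11 → [1, 2, 6, 7]
4 → replaces 6 → [1, 2, 4, 7]
Four tails, so the longest strictly increasing subsequence has length 4 (e.g. 1, 5, 9, 11).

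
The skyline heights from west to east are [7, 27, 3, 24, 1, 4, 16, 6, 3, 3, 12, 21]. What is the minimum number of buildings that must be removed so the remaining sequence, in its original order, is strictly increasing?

7

Fewest deletions = n − (longest strictly increasing subsequence).
Patience tails:
7 → extends → [7]
27 → extends → [7, 27]
3 → replaces 7 → [3, 27]
24 → replaces 27 → [3, 24]
1 → replaces 3 → [1, 24]
4 → replaces 24 → [1, 4]
16 → extends → [1, 4, 16]
6 → replaces 16 → [1, 4, 6]
3 → replaces 4 → [1, 3, 6]
3 → already a tail → [1, 3, 6]
12 → extends → [1, 3, 6, 12]
21 → extends → [1, 3, 6, 12, 21]
Longest strictly increasing subsequence has length 5, so deletions = 12 − 5 = 7.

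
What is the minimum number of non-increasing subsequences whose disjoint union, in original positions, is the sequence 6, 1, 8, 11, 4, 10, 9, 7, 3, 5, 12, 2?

4

The minimum number of non-increasing subsequences covering a sequence equals the length of its longest strictly increasing subsequence.
LIS length is 4 (e.g. 6, 8, 11, 12), so 4 piles are needed.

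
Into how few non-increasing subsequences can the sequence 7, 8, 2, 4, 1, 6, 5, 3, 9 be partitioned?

4

The minimum number of non-increasing subsequences covering a sequence equals the length of its longest strictly increasing subsequence.
LIS length is 4 (e.g. 2, 4, 6, 9), so 4 piles are needed.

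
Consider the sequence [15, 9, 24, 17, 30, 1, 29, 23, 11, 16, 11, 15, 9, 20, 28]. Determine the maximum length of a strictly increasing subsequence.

5

Track the smallest tail for each achievable length (strict):
15 → extends → [15]
9 → replaces 15 → [9]
24 → extends → [9, 24]
17 → replaces 24 → [9, 17]
30 → extends → [9, 17, 30]
1 → replaces 9 → [1, 17, 30]
29 → replaces 30 → [1, 17, 29]
23 → replaces 29 → [1, 17, 23]
11 → replaces 17 → [1, 11, 23]
16 → replaces 23 → [1, 11, 16]
11 → already a tail → [1, 11, 16]
15 → replaces 16 → [1, 11, 15]
9 → replaces 11 → [1, 9, 15]
20 → extends → [1, 9, 15, 20]
28 → extends → [1, 9, 15, 20, 28]
Five tails, so the longest strictly increasing subsequence has length 5 (e.g. 9, 11, 16, 20, 28).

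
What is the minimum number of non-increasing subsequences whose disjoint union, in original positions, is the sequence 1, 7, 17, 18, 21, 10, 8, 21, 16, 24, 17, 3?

6

Place each on the leftmost legal pile:
1 → new pile 1 (tops now [1])
7 → new pile 2 (tops now [1, 7])
17 → new pile 3 (tops now [1, 7, 17])
18 → new pile 4 (tops now [1, 7, 17, 18])
21 → new pile 5 (tops now [1, 7, 17, 18, 21])
10 → pile 3 (tops now [1, 7, 10, 18, 21])
8 → pile 3 (tops now [1, 7, 8, 18, 21])
21 → pile 5 (tops now [1, 7, 8, 18, 21])
16 → pile 4 (tops now [1, 7, 8, 16, 21])
24 → new pile 6 (tops now [1, 7, 8, 16, 21, 24])
17 → pile 5 (tops now [1, 7, 8, 16, 17, 24])
3 → pile 2 (tops now [1, 3, 8, 16, 17, 24])
Six piles.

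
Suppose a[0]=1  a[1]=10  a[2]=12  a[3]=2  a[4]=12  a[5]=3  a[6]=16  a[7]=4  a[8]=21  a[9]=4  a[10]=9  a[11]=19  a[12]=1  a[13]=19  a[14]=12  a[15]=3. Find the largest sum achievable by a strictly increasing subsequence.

Let S[i] be the best sum of a strictly increasing subsequence ending at i:
i:      0  1  2  3  4  5  6  7  8  9 10 11 12 13 14 15
a[i]:   1 10 12  2 12  3 16  4 21  4  9 19  1 19 12  3
S:      1 11 23  3 23  6 39 10 60 10 19 58  1 58 31  6
Maximum is 60 (e.g. 1 + 10 + 12 + 16 + 21).

60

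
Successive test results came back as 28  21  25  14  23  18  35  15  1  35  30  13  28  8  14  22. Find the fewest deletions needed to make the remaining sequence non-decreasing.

12

Fewest deletions = n − (longest non-decreasing subsequence).
i:      1  2  3  4  5  6  7  8  9 10 11 12 13 14 15 16
a[i]:  28 21 25 14 23 18 35 15  1 35 30 13 28  8 14 22
dp:     1  1  2  1  2  2  3  2  1  4  3  2  3  2  3  4
max dp = 4, so deletions = 16 − 4 = 12.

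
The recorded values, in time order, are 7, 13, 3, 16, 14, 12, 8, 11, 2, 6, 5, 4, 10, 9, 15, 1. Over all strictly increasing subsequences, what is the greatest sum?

49

Let S[i] be the best sum of a strictly increasing subsequence ending at i:
i:      1  2  3  4  5  6  7  8  9 10 11 12 13 14 15 16
a[i]:   7 13  3 16 14 12  8 11  2  6  5  4 10  9 15  1
S:      7 20  3 36 34 19 15 26  2  9  8  7 25 24 49  1
Maximum is 49 (e.g. 7 + 13 + 14 + 15).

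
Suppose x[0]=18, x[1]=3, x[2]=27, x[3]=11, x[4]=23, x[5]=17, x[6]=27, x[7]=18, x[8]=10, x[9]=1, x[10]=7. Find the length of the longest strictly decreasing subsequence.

5

Negate each value so 'decreasing' becomes 'increasing', then run patience tails on the negated sequence:
-18 → extends → [-18]
-3 → extends → [-18, -3]
-27 → replaces -18 → [-27, -3]
-11 → replaces -3 → [-27, -11]
-23 → replaces -11 → [-27, -23]
-17 → extends → [-27, -23, -17]
-27 → already a tail → [-27, -23, -17]
-18 → replaces -17 → [-27, -23, -18]
-10 → extends → [-27, -23, -18, -10]
-1 → extends → [-27, -23, -18, -10, -1]
-7 → replaces -1 → [-27, -23, -18, -10, -7]
Five tails, so the longest strictly decreasing subsequence of the original has length 5.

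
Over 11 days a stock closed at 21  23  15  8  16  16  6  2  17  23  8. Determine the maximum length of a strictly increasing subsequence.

4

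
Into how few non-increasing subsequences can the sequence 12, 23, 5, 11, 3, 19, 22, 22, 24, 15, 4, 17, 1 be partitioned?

5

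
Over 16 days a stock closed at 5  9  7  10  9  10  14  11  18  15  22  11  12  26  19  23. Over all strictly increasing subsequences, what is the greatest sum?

111

Let S[i] be the best sum of a strictly increasing subsequence ending at i:
i:       1   2   3   4   5   6   7   8   9  10  11  12  13  14  15  16
a[i]:    5   9   7  10   9  10  14  11  18  15  22  11  12  26  19  23
S:       5  14  12  24  21  31  45  42  63  60  85  42  54 111  82 108
Maximum is 111 (e.g. 5 + 7 + 9 + 10 + 14 + 18 + 22 + 26).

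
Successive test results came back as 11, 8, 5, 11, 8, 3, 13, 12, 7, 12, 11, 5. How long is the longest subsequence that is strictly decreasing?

4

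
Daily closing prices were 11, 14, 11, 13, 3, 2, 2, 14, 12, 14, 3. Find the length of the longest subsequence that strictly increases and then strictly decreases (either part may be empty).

inc[i] = longest strictly increasing subsequence ending at i; dec[i] = longest strictly decreasing subsequence starting at i:
i:      1  2  3  4  5  6  7  8  9 10 11
a[i]:  11 14 11 13  3  2  2 14 12 14  3
inc:    1  2  1  2  1  1  1  3  2  3  2
dec:    3  4  3  3  2  1  1  3  2  2  1
Best peak at i=2 (value 14): inc=2, dec=4, length 2+4−1 = 5.

5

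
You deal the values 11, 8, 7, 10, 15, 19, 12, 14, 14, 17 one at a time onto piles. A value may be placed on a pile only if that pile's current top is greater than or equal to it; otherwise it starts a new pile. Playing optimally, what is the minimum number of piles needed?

Place each on the leftmost legal pile:
11 → new pile 1 (tops now [11])
8 → pile 1 (tops now [8])
7 → pile 1 (tops now [7])
10 → new pile 2 (tops now [7, 10])
15 → new pile 3 (tops now [7, 10, 15])
19 → new pile 4 (tops now [7, 10, 15, 19])
12 → pile 3 (tops now [7, 10, 12, 19])
14 → pile 4 (tops now [7, 10, 12, 14])
14 → pile 4 (tops now [7, 10, 12, 14])
17 → new pile 5 (tops now [7, 10, 12, 14, 17])
Five piles.

5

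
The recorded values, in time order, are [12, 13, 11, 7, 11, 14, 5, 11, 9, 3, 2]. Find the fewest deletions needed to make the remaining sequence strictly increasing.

Fewest deletions = n − (longest strictly increasing subsequence).
Patience tails:
12 → extends → [12]
13 → extends → [12, 13]
11 → replaces 12 → [11, 13]
7 → replaces 11 → [7, 13]
11 → replaces 13 → [7, 11]
14 → extends → [7, 11, 14]
5 → replaces 7 → [5, 11, 14]
11 → already a tail → [5, 11, 14]
9 → replaces 11 → [5, 9, 14]
3 → replaces 5 → [3, 9, 14]
2 → replaces 3 → [2, 9, 14]
Longest strictly increasing subsequence has length 3, so deletions = 11 − 3 = 8.

8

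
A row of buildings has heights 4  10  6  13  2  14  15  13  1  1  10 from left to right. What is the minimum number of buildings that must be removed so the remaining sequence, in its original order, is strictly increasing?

6

Fewest deletions = n − (longest strictly increasing subsequence).
Patience tails:
4 → extends → [4]
10 → extends → [4, 10]
6 → replaces 10 → [4, 6]
13 → extends → [4, 6, 13]
2 → replaces 4 → [2, 6, 13]
14 → extends → [2, 6, 13, 14]
15 → extends → [2, 6, 13, 14, 15]
13 → already a tail → [2, 6, 13, 14, 15]
1 → replaces 2 → [1, 6, 13, 14, 15]
1 → already a tail → [1, 6, 13, 14, 15]
10 → replaces 13 → [1, 6, 10, 14, 15]
Longest strictly increasing subsequence has length 5, so deletions = 11 − 5 = 6.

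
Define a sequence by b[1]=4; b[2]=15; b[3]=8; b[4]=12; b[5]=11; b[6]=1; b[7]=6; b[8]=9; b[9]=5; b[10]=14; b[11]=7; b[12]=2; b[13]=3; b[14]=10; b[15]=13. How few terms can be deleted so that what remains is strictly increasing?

10

Fewest deletions = n − (longest strictly increasing subsequence).
Patience tails:
4 → extends → [4]
15 → extends → [4, 15]
8 → replaces 15 → [4, 8]
12 → extends → [4, 8, 12]
11 → replaces 12 → [4, 8, 11]
1 → replaces 4 → [1, 8, 11]
6 → replaces 8 → [1, 6, 11]
9 → replaces 11 → [1, 6, 9]
5 → replaces 6 → [1, 5, 9]
14 → extends → [1, 5, 9, 14]
7 → replaces 9 → [1, 5, 7, 14]
2 → replaces 5 → [1, 2, 7, 14]
3 → replaces 7 → [1, 2, 3, 14]
10 → replaces 14 → [1, 2, 3, 10]
13 → extends → [1, 2, 3, 10, 13]
Longest strictly increasing subsequence has length 5, so deletions = 15 − 5 = 10.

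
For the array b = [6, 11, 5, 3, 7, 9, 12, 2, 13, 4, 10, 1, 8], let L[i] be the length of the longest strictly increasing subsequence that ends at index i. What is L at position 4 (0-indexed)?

dp[i] = 1 + max{dp[j] : j<i, b[j]<b[i]} (or 1 if no such j):
i:      0  1  2  3  4  5  6  7  8  9 10 11 12
b[i]:   6 11  5  3  7  9 12  2 13  4 10  1  8
dp:     1  2  1  1  2  3  4  1  5  2  4  1  3
At index 4 the value is 2.

2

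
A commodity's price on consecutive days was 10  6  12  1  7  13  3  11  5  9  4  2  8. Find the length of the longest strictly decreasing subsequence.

Let dp[i] be the longest strictly decreasing subsequence ending at i:
i:      1  2  3  4  5  6  7  8  9 10 11 12 13
a[i]:  10  6 12  1  7 13  3 11  5  9  4  2  8
dp:     1  2  1  3  2  1  3  2  3  3  4  5  4
Maximum is 5.

5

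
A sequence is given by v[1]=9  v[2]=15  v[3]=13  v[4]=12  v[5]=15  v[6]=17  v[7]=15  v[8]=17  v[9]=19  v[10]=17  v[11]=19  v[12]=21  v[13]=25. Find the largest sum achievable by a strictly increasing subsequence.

Let S[i] be the best sum of a strictly increasing subsequence ending at i:
i:       1   2   3   4   5   6   7   8   9  10  11  12  13
v[i]:    9  15  13  12  15  17  15  17  19  17  19  21  25
S:       9  24  22  21  37  54  37  54  73  54  73  94 119
Maximum is 119 (e.g. 9 + 13 + 15 + 17 + 19 + 21 + 25).

119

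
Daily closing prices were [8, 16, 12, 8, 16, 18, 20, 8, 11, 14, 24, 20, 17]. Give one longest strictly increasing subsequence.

8, 12, 16, 18, 20, 24

Patience tails give the LIS length; then backtrack through the dp parents:
8 → extends → [8]
16 → extends → [8, 16]
12 → replaces 16 → [8, 12]
8 → already a tail → [8, 12]
16 → extends → [8, 12, 16]
18 → extends → [8, 12, 16, 18]
20 → extends → [8, 12, 16, 18, 20]
8 → already a tail → [8, 12, 16, 18, 20]
11 → replaces 12 → [8, 11, 16, 18, 20]
14 → replaces 16 → [8, 11, 14, 18, 20]
24 → extends → [8, 11, 14, 18, 20, 24]
20 → already a tail → [8, 11, 14, 18, 20, 24]
17 → replaces 18 → [8, 11, 14, 17, 20, 24]
Length 6; one witness is 8, 12, 16, 18, 20, 24.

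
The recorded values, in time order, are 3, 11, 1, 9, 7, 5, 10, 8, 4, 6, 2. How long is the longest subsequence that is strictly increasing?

3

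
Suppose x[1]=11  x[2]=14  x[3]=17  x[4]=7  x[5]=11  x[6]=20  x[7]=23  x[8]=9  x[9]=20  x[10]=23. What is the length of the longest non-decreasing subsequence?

Let dp[i] be the length of the longest such subsequence ending at index i:
i:      1  2  3  4  5  6  7  8  9 10
x[i]:  11 14 17  7 11 20 23  9 20 23
dp:     1  2  3  1  2  4  5  2  5  6
Maximum dp value is 6.

6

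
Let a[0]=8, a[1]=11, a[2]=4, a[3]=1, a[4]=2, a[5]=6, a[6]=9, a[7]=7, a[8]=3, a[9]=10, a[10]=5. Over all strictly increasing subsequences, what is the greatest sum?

Let S[i] be the best sum of a strictly increasing subsequence ending at i:
i:      0  1  2  3  4  5  6  7  8  9 10
a[i]:   8 11  4  1  2  6  9  7  3 10  5
S:      8 19  4  1  3 10 19 17  6 29 11
Maximum is 29 (e.g. 4 + 6 + 9 + 10).

29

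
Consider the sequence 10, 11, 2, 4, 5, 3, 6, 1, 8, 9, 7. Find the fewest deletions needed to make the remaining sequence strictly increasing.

Fewest deletions = n − (longest strictly increasing subsequence).
Patience tails:
10 → extends → [10]
11 → extends → [10, 11]
2 → replaces 10 → [2, 11]
4 → replaces 11 → [2, 4]
5 → extends → [2, 4, 5]
3 → replaces 4 → [2, 3, 5]
6 → extends → [2, 3, 5, 6]
1 → replaces 2 → [1, 3, 5, 6]
8 → extends → [1, 3, 5, 6, 8]
9 → extends → [1, 3, 5, 6, 8, 9]
7 → replaces 8 → [1, 3, 5, 6, 7, 9]
Longest strictly increasing subsequence has length 6, so deletions = 11 − 6 = 5.

5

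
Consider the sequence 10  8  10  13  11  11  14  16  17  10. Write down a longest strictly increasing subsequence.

8, 10, 13, 14, 16, 17

Patience tails give the LIS length; then backtrack through the dp parents:
10 → extends → [10]
8 → replaces 10 → [8]
10 → extends → [8, 10]
13 → extends → [8, 10, 13]
11 → replaces 13 → [8, 10, 11]
11 → already a tail → [8, 10, 11]
14 → extends → [8, 10, 11, 14]
16 → extends → [8, 10, 11, 14, 16]
17 → extends → [8, 10, 11, 14, 16, 17]
10 → already a tail → [8, 10, 11, 14, 16, 17]
Length 6; one witness is 8, 10, 13, 14, 16, 17.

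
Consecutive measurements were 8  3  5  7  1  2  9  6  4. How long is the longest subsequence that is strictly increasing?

Let dp[i] be the length of the longest such subsequence ending at index i:
i:     1 2 3 4 5 6 7 8 9
a[i]:  8 3 5 7 1 2 9 6 4
dp:    1 1 2 3 1 2 4 3 3
Maximum dp value is 4.

4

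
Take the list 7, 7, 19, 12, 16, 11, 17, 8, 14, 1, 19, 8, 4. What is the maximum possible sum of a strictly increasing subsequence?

Let S[i] be the best sum of a strictly increasing subsequence ending at i:
i:      1  2  3  4  5  6  7  8  9 10 11 12 13
a[i]:   7  7 19 12 16 11 17  8 14  1 19  8  4
S:      7  7 26 19 35 18 52 15 33  1 71 15  5
Maximum is 71 (e.g. 7 + 12 + 16 + 17 + 19).

71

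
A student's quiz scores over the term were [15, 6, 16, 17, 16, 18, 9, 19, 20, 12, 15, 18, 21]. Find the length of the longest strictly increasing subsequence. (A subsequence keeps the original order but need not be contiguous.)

Let dp[i] be the length of the longest such subsequence ending at index i:
i:      1  2  3  4  5  6  7  8  9 10 11 12 13
a[i]:  15  6 16 17 16 18  9 19 20 12 15 18 21
dp:     1  1  2  3  2  4  2  5  6  3  4  5  7
Maximum dp value is 7.

7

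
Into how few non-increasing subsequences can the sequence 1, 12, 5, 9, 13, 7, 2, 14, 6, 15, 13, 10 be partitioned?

Place each on the leftmost legal pile:
1 → new pile 1 (tops now [1])
12 → new pile 2 (tops now [1, 12])
5 → pile 2 (tops now [1, 5])
9 → new pile 3 (tops now [1, 5, 9])
13 → new pile 4 (tops now [1, 5, 9, 13])
7 → pile 3 (tops now [1, 5, 7, 13])
2 → pile 2 (tops now [1, 2, 7, 13])
14 → new pile 5 (tops now [1, 2, 7, 13, 14])
6 → pile 3 (tops now [1, 2, 6, 13, 14])
15 → new pile 6 (tops now [1, 2, 6, 13, 14, 15])
13 → pile 4 (tops now [1, 2, 6, 13, 14, 15])
10 → pile 4 (tops now [1, 2, 6, 10, 14, 15])
Six piles.

6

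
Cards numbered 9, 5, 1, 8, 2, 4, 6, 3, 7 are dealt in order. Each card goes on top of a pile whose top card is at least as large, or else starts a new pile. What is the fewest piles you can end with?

Place each on the leftmost legal pile:
9 → new pile 1 (tops now [9])
5 → pile 1 (tops now [5])
1 → pile 1 (tops now [1])
8 → new pile 2 (tops now [1, 8])
2 → pile 2 (tops now [1, 2])
4 → new pile 3 (tops now [1, 2, 4])
6 → new pile 4 (tops now [1, 2, 4, 6])
3 → pile 3 (tops now [1, 2, 3, 6])
7 → new pile 5 (tops now [1, 2, 3, 6, 7])
Five piles.

5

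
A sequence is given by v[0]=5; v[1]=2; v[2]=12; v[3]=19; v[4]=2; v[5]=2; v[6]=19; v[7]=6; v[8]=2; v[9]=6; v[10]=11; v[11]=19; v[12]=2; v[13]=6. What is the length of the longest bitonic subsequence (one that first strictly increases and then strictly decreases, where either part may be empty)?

inc[i] = longest strictly increasing subsequence ending at i; dec[i] = longest strictly decreasing subsequence starting at i:
i:      0  1  2  3  4  5  6  7  8  9 10 11 12 13
v[i]:   5  2 12 19  2  2 19  6  2  6 11 19  2  6
inc:    1  1  2  3  1  1  3  2  1  2  3  4  1  2
dec:    2  1  3  3  1  1  3  2  1  2  2  2  1  1
Best peak at i=3 (value 19): inc=3, dec=3, length 3+3−1 = 5.

5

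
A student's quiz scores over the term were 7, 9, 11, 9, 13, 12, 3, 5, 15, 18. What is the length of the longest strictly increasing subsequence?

Track the smallest tail for each achievable length (strict):
7 → extends → [7]
9 → extends → [7, 9]
11 → extends → [7, 9, 11]
9 → already a tail → [7, 9, 11]
13 → extends → [7, 9, 11, 13]
12 → replaces 13 → [7, 9, 11, 12]
3 → replaces 7 → [3, 9, 11, 12]
5 → replaces 9 → [3, 5, 11, 12]
15 → extends → [3, 5, 11, 12, 15]
18 → extends → [3, 5, 11, 12, 15, 18]
Six tails, so the longest strictly increasing subsequence has length 6 (e.g. 7, 9, 11, 13, 15, 18).

6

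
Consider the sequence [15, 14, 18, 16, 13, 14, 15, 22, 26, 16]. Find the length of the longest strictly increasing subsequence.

5

Let dp[i] be the length of the longest such subsequence ending at index i:
i:      1  2  3  4  5  6  7  8  9 10
a[i]:  15 14 18 16 13 14 15 22 26 16
dp:     1  1  2  2  1  2  3  4  5  4
Maximum dp value is 5.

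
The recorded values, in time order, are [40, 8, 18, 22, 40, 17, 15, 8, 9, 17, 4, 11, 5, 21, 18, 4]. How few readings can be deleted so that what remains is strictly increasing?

12

Fewest deletions = n − (longest strictly increasing subsequence).
i:      1  2  3  4  5  6  7  8  9 10 11 12 13 14 15 16
a[i]:  40  8 18 22 40 17 15  8  9 17  4 11  5 21 18  4
dp:     1  1  2  3  4  2  2  1  2  3  1  3  2  4  4  1
max dp = 4, so deletions = 16 − 4 = 12.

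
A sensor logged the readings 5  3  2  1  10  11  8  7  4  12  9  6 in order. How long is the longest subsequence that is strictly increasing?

Track the smallest tail for each achievable length (strict):
5 → extends → [5]
3 → replaces 5 → [3]
2 → replaces 3 → [2]
1 → replaces 2 → [1]
10 → extends → [1, 10]
11 → extends → [1, 10, 11]
8 → replaces 10 → [1, 8, 11]
7 → replaces 8 → [1, 7, 11]
4 → replaces 7 → [1, 4, 11]
12 → extends → [1, 4, 11, 12]
9 → replaces 11 → [1, 4, 9, 12]
6 → replaces 9 → [1, 4, 6, 12]
Four tails, so the longest strictly increasing subsequence has length 4 (e.g. 5, 10, 11, 12).

4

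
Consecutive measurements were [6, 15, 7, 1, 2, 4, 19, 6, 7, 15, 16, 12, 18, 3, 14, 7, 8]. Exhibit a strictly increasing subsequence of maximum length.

1, 2, 4, 6, 7, 15, 16, 18

Patience tails give the LIS length; then backtrack through the dp parents:
6 → extends → [6]
15 → extends → [6, 15]
7 → replaces 15 → [6, 7]
1 → replaces 6 → [1, 7]
2 → replaces 7 → [1, 2]
4 → extends → [1, 2, 4]
19 → extends → [1, 2, 4, 19]
6 → replaces 19 → [1, 2, 4, 6]
7 → extends → [1, 2, 4, 6, 7]
15 → extends → [1, 2, 4, 6, 7, 15]
16 → extends → [1, 2, 4, 6, 7, 15, 16]
12 → replaces 15 → [1, 2, 4, 6, 7, 12, 16]
18 → extends → [1, 2, 4, 6, 7, 12, 16, 18]
3 → replaces 4 → [1, 2, 3, 6, 7, 12, 16, 18]
14 → replaces 16 → [1, 2, 3, 6, 7, 12, 14, 18]
7 → already a tail → [1, 2, 3, 6, 7, 12, 14, 18]
8 → replaces 12 → [1, 2, 3, 6, 7, 8, 14, 18]
Length 8; one witness is 1, 2, 4, 6, 7, 15, 16, 18.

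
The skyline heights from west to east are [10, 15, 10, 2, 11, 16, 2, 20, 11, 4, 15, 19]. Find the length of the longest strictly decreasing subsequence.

Let dp[i] be the longest strictly decreasing subsequence ending at i:
i:      1  2  3  4  5  6  7  8  9 10 11 12
a[i]:  10 15 10  2 11 16  2 20 11  4 15 19
dp:     1  1  2  3  2  1  3  1  2  3  2  2
Maximum is 3.

3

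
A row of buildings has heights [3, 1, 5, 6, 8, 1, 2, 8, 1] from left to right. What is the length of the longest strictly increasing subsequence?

4

Track the smallest tail for each achievable length (strict):
3 → extends → [3]
1 → replaces 3 → [1]
5 → extends → [1, 5]
6 → extends → [1, 5, 6]
8 → extends → [1, 5, 6, 8]
1 → already a tail → [1, 5, 6, 8]
2 → replaces 5 → [1, 2, 6, 8]
8 → already a tail → [1, 2, 6, 8]
1 → already a tail → [1, 2, 6, 8]
Four tails, so the longest strictly increasing subsequence has length 4 (e.g. 3, 5, 6, 8).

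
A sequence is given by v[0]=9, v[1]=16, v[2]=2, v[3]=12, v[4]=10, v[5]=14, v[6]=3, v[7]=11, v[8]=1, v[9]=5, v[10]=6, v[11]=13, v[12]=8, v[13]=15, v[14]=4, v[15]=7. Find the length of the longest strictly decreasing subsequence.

5

Let dp[i] be the longest strictly decreasing subsequence ending at i:
i:      0  1  2  3  4  5  6  7  8  9 10 11 12 13 14 15
v[i]:   9 16  2 12 10 14  3 11  1  5  6 13  8 15  4  7
dp:     1  1  2  2  3  2  4  3  5  4  4  3  4  2  5  5
Maximum is 5.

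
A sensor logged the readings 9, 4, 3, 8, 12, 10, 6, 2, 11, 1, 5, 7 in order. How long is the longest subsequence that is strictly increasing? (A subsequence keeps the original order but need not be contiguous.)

4

Track the smallest tail for each achievable length (strict):
9 → extends → [9]
4 → replaces 9 → [4]
3 → replaces 4 → [3]
8 → extends → [3, 8]
12 → extends → [3, 8, 12]
10 → replaces 12 → [3, 8, 10]
6 → replaces 8 → [3, 6, 10]
2 → replaces 3 → [2, 6, 10]
11 → extends → [2, 6, 10, 11]
1 → replaces 2 → [1, 6, 10, 11]
5 → replaces 6 → [1, 5, 10, 11]
7 → replaces 10 → [1, 5, 7, 11]
Four tails, so the longest strictly increasing subsequence has length 4 (e.g. 4, 8, 10, 11).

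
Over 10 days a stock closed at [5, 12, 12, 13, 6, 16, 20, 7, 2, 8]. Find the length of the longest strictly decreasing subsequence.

Let dp[i] be the longest strictly decreasing subsequence ending at i:
i:      1  2  3  4  5  6  7  8  9 10
a[i]:   5 12 12 13  6 16 20  7  2  8
dp:     1  1  1  1  2  1  1  2  3  2
Maximum is 3.

3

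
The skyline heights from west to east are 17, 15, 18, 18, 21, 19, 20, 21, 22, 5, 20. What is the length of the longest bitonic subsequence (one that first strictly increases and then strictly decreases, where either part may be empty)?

inc[i] = longest strictly increasing subsequence ending at i; dec[i] = longest strictly decreasing subsequence starting at i:
i:      1  2  3  4  5  6  7  8  9 10 11
a[i]:  17 15 18 18 21 19 20 21 22  5 20
inc:    1  1  2  2  3  3  4  5  6  1  4
dec:    3  2  2  2  3  2  2  2  2  1  1
Best peak at i=9 (value 22): inc=6, dec=2, length 6+2−1 = 7.

7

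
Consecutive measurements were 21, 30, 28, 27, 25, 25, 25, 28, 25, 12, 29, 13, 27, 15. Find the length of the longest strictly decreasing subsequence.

Negate each value so 'decreasing' becomes 'increasing', then run patience tails on the negated sequence:
-21 → extends → [-21]
-30 → replaces -21 → [-30]
-28 → extends → [-30, -28]
-27 → extends → [-30, -28, -27]
-25 → extends → [-30, -28, -27, -25]
-25 → already a tail → [-30, -28, -27, -25]
-25 → already a tail → [-30, -28, -27, -25]
-28 → already a tail → [-30, -28, -27, -25]
-25 → already a tail → [-30, -28, -27, -25]
-12 → extends → [-30, -28, -27, -25, -12]
-29 → replaces -28 → [-30, -29, -27, -25, -12]
-13 → replaces -12 → [-30, -29, -27, -25, -13]
-27 → already a tail → [-30, -29, -27, -25, -13]
-15 → replaces -13 → [-30, -29, -27, -25, -15]
Five tails, so the longest strictly decreasing subsequence of the original has length 5.

5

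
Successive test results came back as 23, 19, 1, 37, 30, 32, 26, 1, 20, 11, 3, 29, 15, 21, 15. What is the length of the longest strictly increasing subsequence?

4

Track the smallest tail for each achievable length (strict):
23 → extends → [23]
19 → replaces 23 → [19]
1 → replaces 19 → [1]
37 → extends → [1, 37]
30 → replaces 37 → [1, 30]
32 → extends → [1, 30, 32]
26 → replaces 30 → [1, 26, 32]
1 → already a tail → [1, 26, 32]
20 → replaces 26 → [1, 20, 32]
11 → replaces 20 → [1, 11, 32]
3 → replaces 11 → [1, 3, 32]
29 → replaces 32 → [1, 3, 29]
15 → replaces 29 → [1, 3, 15]
21 → extends → [1, 3, 15, 21]
15 → already a tail → [1, 3, 15, 21]
Four tails, so the longest strictly increasing subsequence has length 4 (e.g. 1, 11, 15, 21).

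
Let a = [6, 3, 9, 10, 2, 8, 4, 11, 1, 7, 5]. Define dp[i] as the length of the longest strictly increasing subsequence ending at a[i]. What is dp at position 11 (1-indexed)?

3

dp[i] = 1 + max{dp[j] : j<i, a[j]<a[i]} (or 1 if no such j):
i:      1  2  3  4  5  6  7  8  9 10 11
a[i]:   6  3  9 10  2  8  4 11  1  7  5
dp:     1  1  2  3  1  2  2  4  1  3  3
At index 11 the value is 3.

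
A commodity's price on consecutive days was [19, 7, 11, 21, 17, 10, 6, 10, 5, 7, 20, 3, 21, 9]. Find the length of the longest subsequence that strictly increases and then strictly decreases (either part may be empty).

inc[i] = longest strictly increasing subsequence ending at i; dec[i] = longest strictly decreasing subsequence starting at i:
i:      1  2  3  4  5  6  7  8  9 10 11 12 13 14
a[i]:  19  7 11 21 17 10  6 10  5  7 20  3 21  9
inc:    1  1  2  3  3  2  1  2  1  2  4  1  5  3
dec:    6  4  5  6  5  4  3  3  2  2  2  1  2  1
Best peak at i=4 (value 21): inc=3, dec=6, length 3+6−1 = 8.

8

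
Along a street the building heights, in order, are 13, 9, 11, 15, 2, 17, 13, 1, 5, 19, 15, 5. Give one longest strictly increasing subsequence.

Patience tails give the LIS length; then backtrack through the dp parents:
13 → extends → [13]
9 → replaces 13 → [9]
11 → extends → [9, 11]
15 → extends → [9, 11, 15]
2 → replaces 9 → [2, 11, 15]
17 → extends → [2, 11, 15, 17]
13 → replaces 15 → [2, 11, 13, 17]
1 → replaces 2 → [1, 11, 13, 17]
5 → replaces 11 → [1, 5, 13, 17]
19 → extends → [1, 5, 13, 17, 19]
15 → replaces 17 → [1, 5, 13, 15, 19]
5 → already a tail → [1, 5, 13, 15, 19]
Length 5; one witness is 9, 11, 15, 17, 19.

9, 11, 15, 17, 19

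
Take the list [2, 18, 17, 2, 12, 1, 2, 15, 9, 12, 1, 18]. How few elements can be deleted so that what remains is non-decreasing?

Fewest deletions = n − (longest non-decreasing subsequence).
i:      1  2  3  4  5  6  7  8  9 10 11 12
a[i]:   2 18 17  2 12  1  2 15  9 12  1 18
dp:     1  2  2  2  3  1  3  4  4  5  2  6
max dp = 6, so deletions = 12 − 6 = 6.

6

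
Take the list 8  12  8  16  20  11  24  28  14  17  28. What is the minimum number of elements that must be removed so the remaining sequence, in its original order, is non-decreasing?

4

Fewest deletions = n − (longest non-decreasing subsequence).
Patience tails:
8 → extends → [8]
12 → extends → [8, 12]
8 → replaces 12 → [8, 8]
16 → extends → [8, 8, 16]
20 → extends → [8, 8, 16, 20]
11 → replaces 16 → [8, 8, 11, 20]
24 → extends → [8, 8, 11, 20, 24]
28 → extends → [8, 8, 11, 20, 24, 28]
14 → replaces 20 → [8, 8, 11, 14, 24, 28]
17 → replaces 24 → [8, 8, 11, 14, 17, 28]
28 → extends → [8, 8, 11, 14, 17, 28, 28]
Longest non-decreasing subsequence has length 7, so deletions = 11 − 7 = 4.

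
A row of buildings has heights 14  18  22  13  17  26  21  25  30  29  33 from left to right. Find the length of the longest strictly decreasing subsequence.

2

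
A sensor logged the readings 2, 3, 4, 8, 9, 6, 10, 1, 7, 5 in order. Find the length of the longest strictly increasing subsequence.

Let dp[i] be the length of the longest such subsequence ending at index i:
i:      1  2  3  4  5  6  7  8  9 10
a[i]:   2  3  4  8  9  6 10  1  7  5
dp:     1  2  3  4  5  4  6  1  5  4
Maximum dp value is 6.

6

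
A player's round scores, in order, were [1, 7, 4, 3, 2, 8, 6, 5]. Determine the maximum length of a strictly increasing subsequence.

3

Let dp[i] be the length of the longest such subsequence ending at index i:
i:     1 2 3 4 5 6 7 8
a[i]:  1 7 4 3 2 8 6 5
dp:    1 2 2 2 2 3 3 3
Maximum dp value is 3.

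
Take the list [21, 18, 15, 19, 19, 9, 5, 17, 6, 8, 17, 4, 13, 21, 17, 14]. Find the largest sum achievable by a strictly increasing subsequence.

58

Let S[i] be the best sum of a strictly increasing subsequence ending at i:
i:      1  2  3  4  5  6  7  8  9 10 11 12 13 14 15 16
a[i]:  21 18 15 19 19  9  5 17  6  8 17  4 13 21 17 14
S:     21 18 15 37 37  9  5 32 11 19 36  4 32 58 49 46
Maximum is 58 (e.g. 18 + 19 + 21).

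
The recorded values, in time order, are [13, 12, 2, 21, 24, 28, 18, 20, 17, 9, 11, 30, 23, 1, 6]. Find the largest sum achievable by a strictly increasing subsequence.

116

Let S[i] be the best sum of a strictly increasing subsequence ending at i:
i:       1   2   3   4   5   6   7   8   9  10  11  12  13  14  15
a[i]:   13  12   2  21  24  28  18  20  17   9  11  30  23   1   6
S:      13  12   2  34  58  86  31  51  30  11  22 116  74   1   8
Maximum is 116 (e.g. 13 + 21 + 24 + 28 + 30).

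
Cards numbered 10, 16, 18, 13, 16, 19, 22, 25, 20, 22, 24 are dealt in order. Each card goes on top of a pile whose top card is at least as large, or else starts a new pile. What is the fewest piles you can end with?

7

Place each on the leftmost legal pile:
10 → new pile 1 (tops now [10])
16 → new pile 2 (tops now [10, 16])
18 → new pile 3 (tops now [10, 16, 18])
13 → pile 2 (tops now [10, 13, 18])
16 → pile 3 (tops now [10, 13, 16])
19 → new pile 4 (tops now [10, 13, 16, 19])
22 → new pile 5 (tops now [10, 13, 16, 19, 22])
25 → new pile 6 (tops now [10, 13, 16, 19, 22, 25])
20 → pile 5 (tops now [10, 13, 16, 19, 20, 25])
22 → pile 6 (tops now [10, 13, 16, 19, 20, 22])
24 → new pile 7 (tops now [10, 13, 16, 19, 20, 22, 24])
Seven piles.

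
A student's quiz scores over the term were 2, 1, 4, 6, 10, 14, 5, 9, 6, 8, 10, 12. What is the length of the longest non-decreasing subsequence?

7

Let dp[i] be the length of the longest such subsequence ending at index i:
i:      1  2  3  4  5  6  7  8  9 10 11 12
a[i]:   2  1  4  6 10 14  5  9  6  8 10 12
dp:     1  1  2  3  4  5  3  4  4  5  6  7
Maximum dp value is 7.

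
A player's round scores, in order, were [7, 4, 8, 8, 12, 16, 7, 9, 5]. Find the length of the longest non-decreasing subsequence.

Let dp[i] be the length of the longest such subsequence ending at index i:
i:      1  2  3  4  5  6  7  8  9
a[i]:   7  4  8  8 12 16  7  9  5
dp:     1  1  2  3  4  5  2  4  2
Maximum dp value is 5.

5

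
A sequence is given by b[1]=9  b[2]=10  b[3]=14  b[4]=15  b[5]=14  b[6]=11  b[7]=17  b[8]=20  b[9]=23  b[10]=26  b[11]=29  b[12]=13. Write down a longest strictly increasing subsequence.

9, 10, 14, 15, 17, 20, 23, 26, 29

Patience tails give the LIS length; then backtrack through the dp parents:
9 → extends → [9]
10 → extends → [9, 10]
14 → extends → [9, 10, 14]
15 → extends → [9, 10, 14, 15]
14 → already a tail → [9, 10, 14, 15]
11 → replaces 14 → [9, 10, 11, 15]
17 → extends → [9, 10, 11, 15, 17]
20 → extends → [9, 10, 11, 15, 17, 20]
23 → extends → [9, 10, 11, 15, 17, 20, 23]
26 → extends → [9, 10, 11, 15, 17, 20, 23, 26]
29 → extends → [9, 10, 11, 15, 17, 20, 23, 26, 29]
13 → replaces 15 → [9, 10, 11, 13, 17, 20, 23, 26, 29]
Length 9; one witness is 9, 10, 14, 15, 17, 20, 23, 26, 29.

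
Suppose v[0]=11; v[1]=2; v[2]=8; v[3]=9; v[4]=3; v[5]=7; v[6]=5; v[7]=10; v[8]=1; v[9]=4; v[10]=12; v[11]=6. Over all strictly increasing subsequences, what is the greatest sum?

Let S[i] be the best sum of a strictly increasing subsequence ending at i:
i:      0  1  2  3  4  5  6  7  8  9 10 11
v[i]:  11  2  8  9  3  7  5 10  1  4 12  6
S:     11  2 10 19  5 12 10 29  1  9 41 16
Maximum is 41 (e.g. 2 + 8 + 9 + 10 + 12).

41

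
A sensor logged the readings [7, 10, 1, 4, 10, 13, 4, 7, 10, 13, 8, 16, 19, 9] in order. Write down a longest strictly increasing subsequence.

Patience tails give the LIS length; then backtrack through the dp parents:
7 → extends → [7]
10 → extends → [7, 10]
1 → replaces 7 → [1, 10]
4 → replaces 10 → [1, 4]
10 → extends → [1, 4, 10]
13 → extends → [1, 4, 10, 13]
4 → already a tail → [1, 4, 10, 13]
7 → replaces 10 → [1, 4, 7, 13]
10 → replaces 13 → [1, 4, 7, 10]
13 → extends → [1, 4, 7, 10, 13]
8 → replaces 10 → [1, 4, 7, 8, 13]
16 → extends → [1, 4, 7, 8, 13, 16]
19 → extends → [1, 4, 7, 8, 13, 16, 19]
9 → replaces 13 → [1, 4, 7, 8, 9, 16, 19]
Length 7; one witness is 1, 4, 7, 10, 13, 16, 19.

1, 4, 7, 10, 13, 16, 19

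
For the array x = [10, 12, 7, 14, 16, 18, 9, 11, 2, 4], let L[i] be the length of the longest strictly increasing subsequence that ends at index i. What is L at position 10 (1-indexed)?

dp[i] = 1 + max{dp[j] : j<i, x[j]<x[i]} (or 1 if no such j):
i:      1  2  3  4  5  6  7  8  9 10
x[i]:  10 12  7 14 16 18  9 11  2  4
dp:     1  2  1  3  4  5  2  3  1  2
At index 10 the value is 2.

2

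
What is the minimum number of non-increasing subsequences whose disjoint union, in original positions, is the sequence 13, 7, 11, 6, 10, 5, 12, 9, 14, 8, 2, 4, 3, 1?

The minimum number of non-increasing subsequences covering a sequence equals the length of its longest strictly increasing subsequence.
LIS length is 4 (e.g. 7, 11, 12, 14), so 4 piles are needed.

4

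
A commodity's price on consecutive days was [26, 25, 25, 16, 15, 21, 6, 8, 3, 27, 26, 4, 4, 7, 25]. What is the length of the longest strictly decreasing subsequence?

Negate each value so 'decreasing' becomes 'increasing', then run patience tails on the negated sequence:
-26 → extends → [-26]
-25 → extends → [-26, -25]
-25 → already a tail → [-26, -25]
-16 → extends → [-26, -25, -16]
-15 → extends → [-26, -25, -16, -15]
-21 → replaces -16 → [-26, -25, -21, -15]
-6 → extends → [-26, -25, -21, -15, -6]
-8 → replaces -6 → [-26, -25, -21, -15, -8]
-3 → extends → [-26, -25, -21, -15, -8, -3]
-27 → replaces -26 → [-27, -25, -21, -15, -8, -3]
-26 → replaces -25 → [-27, -26, -21, -15, -8, -3]
-4 → replaces -3 → [-27, -26, -21, -15, -8, -4]
-4 → already a tail → [-27, -26, -21, -15, -8, -4]
-7 → replaces -4 → [-27, -26, -21, -15, -8, -7]
-25 → replaces -21 → [-27, -26, -25, -15, -8, -7]
Six tails, so the longest strictly decreasing subsequence of the original has length 6.

6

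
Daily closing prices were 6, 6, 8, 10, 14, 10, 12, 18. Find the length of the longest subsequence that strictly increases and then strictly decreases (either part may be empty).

inc[i] = longest strictly increasing subsequence ending at i; dec[i] = longest strictly decreasing subsequence starting at i:
i:      1  2  3  4  5  6  7  8
a[i]:   6  6  8 10 14 10 12 18
inc:    1  1  2  3  4  3  4  5
dec:    1  1  1  1  2  1  1  1
Best peak at i=5 (value 14): inc=4, dec=2, length 4+2−1 = 5.

5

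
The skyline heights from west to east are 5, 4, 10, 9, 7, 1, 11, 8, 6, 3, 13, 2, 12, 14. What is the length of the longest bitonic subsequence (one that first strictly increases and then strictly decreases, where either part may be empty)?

inc[i] = longest strictly increasing subsequence ending at i; dec[i] = longest strictly decreasing subsequence starting at i:
i:      1  2  3  4  5  6  7  8  9 10 11 12 13 14
a[i]:   5  4 10  9  7  1 11  8  6  3 13  2 12 14
inc:    1  1  2  2  2  1  3  3  2  2  4  2  4  5
dec:    4  3  6  5  4  1  5  4  3  2  2  1  1  1
Best peak at i=3 (value 10): inc=2, dec=6, length 2+6−1 = 7.

7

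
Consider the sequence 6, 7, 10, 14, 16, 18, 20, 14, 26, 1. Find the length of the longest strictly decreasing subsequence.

3

Let dp[i] be the longest strictly decreasing subsequence ending at i:
i:      1  2  3  4  5  6  7  8  9 10
a[i]:   6  7 10 14 16 18 20 14 26  1
dp:     1  1  1  1  1  1  1  2  1  3
Maximum is 3.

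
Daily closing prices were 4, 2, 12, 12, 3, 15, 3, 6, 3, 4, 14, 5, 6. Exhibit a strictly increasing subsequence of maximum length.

2, 3, 4, 5, 6

Patience tails give the LIS length; then backtrack through the dp parents:
4 → extends → [4]
2 → replaces 4 → [2]
12 → extends → [2, 12]
12 → already a tail → [2, 12]
3 → replaces 12 → [2, 3]
15 → extends → [2, 3, 15]
3 → already a tail → [2, 3, 15]
6 → replaces 15 → [2, 3, 6]
3 → already a tail → [2, 3, 6]
4 → replaces 6 → [2, 3, 4]
14 → extends → [2, 3, 4, 14]
5 → replaces 14 → [2, 3, 4, 5]
6 → extends → [2, 3, 4, 5, 6]
Length 5; one witness is 2, 3, 4, 5, 6.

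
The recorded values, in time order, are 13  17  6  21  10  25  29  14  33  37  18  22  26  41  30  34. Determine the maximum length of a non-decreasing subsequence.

8

Let dp[i] be the length of the longest such subsequence ending at index i:
i:      1  2  3  4  5  6  7  8  9 10 11 12 13 14 15 16
a[i]:  13 17  6 21 10 25 29 14 33 37 18 22 26 41 30 34
dp:     1  2  1  3  2  4  5  3  6  7  4  5  6  8  7  8
Maximum dp value is 8.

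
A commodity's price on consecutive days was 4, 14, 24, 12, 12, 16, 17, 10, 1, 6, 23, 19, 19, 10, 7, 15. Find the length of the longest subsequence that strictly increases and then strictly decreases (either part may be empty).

inc[i] = longest strictly increasing subsequence ending at i; dec[i] = longest strictly decreasing subsequence starting at i:
i:      1  2  3  4  5  6  7  8  9 10 11 12 13 14 15 16
a[i]:   4 14 24 12 12 16 17 10  1  6 23 19 19 10  7 15
inc:    1  2  3  2  2  3  4  2  1  2  5  5  5  3  3  4
dec:    2  4  5  3  3  3  3  2  1  1  4  3  3  2  1  1
Best peak at i=11 (value 23): inc=5, dec=4, length 5+4−1 = 8.

8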